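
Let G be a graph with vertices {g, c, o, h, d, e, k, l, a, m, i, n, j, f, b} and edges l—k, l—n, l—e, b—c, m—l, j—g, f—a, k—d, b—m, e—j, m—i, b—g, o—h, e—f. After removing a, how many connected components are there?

2

With a gone, the remaining components are: {h, o}; {b, c, d, e, f, g, i, j, k, l, m, n}.
That is 2 components.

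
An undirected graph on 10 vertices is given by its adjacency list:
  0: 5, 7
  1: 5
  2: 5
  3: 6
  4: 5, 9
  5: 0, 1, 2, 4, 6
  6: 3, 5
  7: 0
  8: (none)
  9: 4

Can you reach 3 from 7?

From 7 we can reach 0, 1, 2, 3, 4, 5, 6, 7, 9, which includes 3.

Yes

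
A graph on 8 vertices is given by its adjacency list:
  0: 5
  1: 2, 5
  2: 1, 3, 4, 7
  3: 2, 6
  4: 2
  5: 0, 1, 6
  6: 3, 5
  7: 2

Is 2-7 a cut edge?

Yes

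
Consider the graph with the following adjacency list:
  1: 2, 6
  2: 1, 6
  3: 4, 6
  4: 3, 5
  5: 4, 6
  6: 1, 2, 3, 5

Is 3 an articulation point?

No

Deleting 3 leaves 1 component (was 1) (its neighbors 4, 6 remain connected to each other), so 3 is not a cut vertex.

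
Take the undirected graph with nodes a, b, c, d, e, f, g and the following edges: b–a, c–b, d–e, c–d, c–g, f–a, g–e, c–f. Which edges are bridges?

none

The edges on the cycle c-g-e-d-c are not bridges since each lies on that cycle.
Every edge lies on some cycle, so there are no bridges.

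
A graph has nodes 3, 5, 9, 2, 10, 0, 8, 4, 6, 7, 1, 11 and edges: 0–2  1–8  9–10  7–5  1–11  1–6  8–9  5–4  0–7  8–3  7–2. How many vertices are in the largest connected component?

Starting from 0 we can reach 0, 2, 4, 5, 7. That is one component of size 5.
Starting from 1 we can reach 1, 3, 6, 8, 9, 10, 11. That is one component of size 7.
The largest has 7 vertices.

7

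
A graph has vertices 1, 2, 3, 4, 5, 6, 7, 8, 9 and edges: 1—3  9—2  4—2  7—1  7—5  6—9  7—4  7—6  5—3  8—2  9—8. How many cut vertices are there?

1

Removing 7 increases the component count from 1 to 2, so 7 is a cut vertex.
By contrast removing 8 leaves 1 component; it is not a cut vertex. No other vertex is a cut vertex either.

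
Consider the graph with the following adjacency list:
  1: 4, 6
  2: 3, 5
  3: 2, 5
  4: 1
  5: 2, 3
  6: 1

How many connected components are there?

Starting from 1 we can reach 1, 4, 6. That is one component of size 3.
Starting from 2 we can reach 2, 3, 5. That is one component of size 3.
Total: 2 components.

2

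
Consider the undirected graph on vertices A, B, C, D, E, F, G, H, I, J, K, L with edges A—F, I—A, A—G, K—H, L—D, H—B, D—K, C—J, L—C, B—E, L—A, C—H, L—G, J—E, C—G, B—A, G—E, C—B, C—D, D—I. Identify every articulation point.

A

Removing A increases the component count from 1 to 2, so A is a cut vertex.
By contrast removing F leaves 1 component; it is not a cut vertex. No other vertex is a cut vertex either.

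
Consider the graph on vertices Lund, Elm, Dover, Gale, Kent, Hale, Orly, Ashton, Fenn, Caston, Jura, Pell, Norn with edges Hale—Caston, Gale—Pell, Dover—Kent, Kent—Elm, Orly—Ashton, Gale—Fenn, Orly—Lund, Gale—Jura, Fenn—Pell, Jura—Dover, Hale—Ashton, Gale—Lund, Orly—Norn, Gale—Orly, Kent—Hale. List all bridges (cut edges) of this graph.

Caston-Hale, Elm-Kent, Norn-Orly

The edges on the cycle Gale-Fenn-Pell-Gale are not bridges since each lies on that cycle.
But removing Orly—Norn disconnects Orly from Norn; removing Hale—Caston disconnects Hale from Caston; removing Elm—Kent disconnects Elm from Kent — these are bridges.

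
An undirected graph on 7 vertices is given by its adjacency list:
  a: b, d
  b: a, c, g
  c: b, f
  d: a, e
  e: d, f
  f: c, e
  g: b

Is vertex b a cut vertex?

Yes

Deleting b raises the number of components from 1 to 2, so b is a cut vertex.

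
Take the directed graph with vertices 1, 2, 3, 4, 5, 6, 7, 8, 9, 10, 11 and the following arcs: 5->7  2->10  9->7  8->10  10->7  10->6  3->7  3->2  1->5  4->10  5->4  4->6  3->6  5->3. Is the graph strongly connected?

There is no directed path from 9 to 3, so the graph is not strongly connected.

No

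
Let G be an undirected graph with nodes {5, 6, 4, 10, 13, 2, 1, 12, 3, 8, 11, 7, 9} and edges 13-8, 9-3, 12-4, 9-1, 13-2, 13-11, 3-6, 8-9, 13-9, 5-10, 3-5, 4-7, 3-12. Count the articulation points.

Removing 3 increases the component count from 1 to 4, so 3 is a cut vertex.
Removing 4 increases the component count from 1 to 2, so 4 is a cut vertex.
Removing 5 increases the component count from 1 to 2, so 5 is a cut vertex.
Likewise 9, 12, 13 are cut vertices.
By contrast removing 11 leaves 1 component; it is not a cut vertex. No other vertex is a cut vertex either.

6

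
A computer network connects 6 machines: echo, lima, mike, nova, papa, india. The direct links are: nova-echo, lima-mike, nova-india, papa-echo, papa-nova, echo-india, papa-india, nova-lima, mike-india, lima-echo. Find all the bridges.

none

The edges on the cycle nova-lima-mike-india-nova are not bridges since each lies on that cycle.
Every edge lies on some cycle, so there are no bridges.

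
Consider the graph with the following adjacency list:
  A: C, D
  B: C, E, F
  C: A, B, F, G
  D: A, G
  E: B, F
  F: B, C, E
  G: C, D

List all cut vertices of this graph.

C

Removing C increases the component count from 1 to 2, so C is a cut vertex.
By contrast removing A leaves 1 component; it is not a cut vertex. No other vertex is a cut vertex either.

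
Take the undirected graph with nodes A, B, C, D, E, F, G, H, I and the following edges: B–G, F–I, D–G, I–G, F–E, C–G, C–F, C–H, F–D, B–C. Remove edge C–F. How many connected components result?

C and F are still connected via C-G-D-F, so the component count stays at 2.

2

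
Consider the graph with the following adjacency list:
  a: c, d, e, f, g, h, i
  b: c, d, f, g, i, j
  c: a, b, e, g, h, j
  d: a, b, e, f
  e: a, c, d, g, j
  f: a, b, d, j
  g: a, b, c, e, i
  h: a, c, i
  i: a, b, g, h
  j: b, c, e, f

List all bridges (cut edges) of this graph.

none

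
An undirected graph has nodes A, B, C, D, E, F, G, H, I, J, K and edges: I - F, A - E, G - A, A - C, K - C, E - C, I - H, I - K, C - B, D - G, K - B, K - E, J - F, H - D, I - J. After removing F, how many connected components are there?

1

With F gone, the remaining components are: {A, B, C, D, E, G, H, I, J, K}.
That is 1 component.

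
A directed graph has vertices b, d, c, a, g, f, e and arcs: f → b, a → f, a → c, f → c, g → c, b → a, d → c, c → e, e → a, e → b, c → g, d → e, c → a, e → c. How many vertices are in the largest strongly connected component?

{a, b, c, e, f, g} are all mutually reachable — one SCC of size 6.
{d} is an SCC by itself.
The largest has 6 vertices.

6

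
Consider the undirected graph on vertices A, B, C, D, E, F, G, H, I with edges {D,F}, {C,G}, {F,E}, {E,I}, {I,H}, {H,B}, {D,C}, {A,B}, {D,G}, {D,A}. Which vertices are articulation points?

D

Removing D increases the component count from 1 to 2, so D is a cut vertex.
By contrast removing E leaves 1 component; it is not a cut vertex. No other vertex is a cut vertex either.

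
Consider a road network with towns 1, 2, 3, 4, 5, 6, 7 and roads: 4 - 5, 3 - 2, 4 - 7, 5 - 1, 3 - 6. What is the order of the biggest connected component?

Starting from 2 we can reach 2, 3, 6. That is one component of size 3.
Starting from 1 we can reach 1, 4, 5, 7. That is one component of size 4.
The largest has 4 vertices.

4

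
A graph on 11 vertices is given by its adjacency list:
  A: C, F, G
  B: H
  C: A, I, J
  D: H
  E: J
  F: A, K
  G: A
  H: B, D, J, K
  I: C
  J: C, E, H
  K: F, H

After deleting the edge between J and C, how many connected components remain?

1

J and C are still connected via J-H-K-F-A-C, so the component count stays at 1.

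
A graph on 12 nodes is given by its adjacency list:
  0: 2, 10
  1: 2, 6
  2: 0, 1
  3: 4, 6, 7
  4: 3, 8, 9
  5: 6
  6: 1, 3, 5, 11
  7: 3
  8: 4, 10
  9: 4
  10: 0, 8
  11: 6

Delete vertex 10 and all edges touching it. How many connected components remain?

With 10 gone, the remaining components are: {0, 1, 2, 3, 4, 5, 6, 7, 8, 9, 11}.
That is 1 component.

1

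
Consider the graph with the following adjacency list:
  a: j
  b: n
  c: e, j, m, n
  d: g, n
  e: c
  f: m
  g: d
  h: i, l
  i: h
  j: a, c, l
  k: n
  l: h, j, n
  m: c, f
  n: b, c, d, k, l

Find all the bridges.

a-j, b-n, c-e, c-m, d-g, d-n, f-m, h-i, h-l, k-n

The edges on the cycle c-j-l-n-c are not bridges since each lies on that cycle.
But removing n-d disconnects n from d; removing g-d disconnects g from d; removing j-a disconnects j from a; removing c-e disconnects c from e — these are bridges.
In total 10 edges are bridges.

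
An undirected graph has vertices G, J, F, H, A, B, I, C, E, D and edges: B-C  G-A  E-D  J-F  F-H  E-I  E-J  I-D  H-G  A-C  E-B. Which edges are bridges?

The edges on the cycle E-I-D-E are not bridges since each lies on that cycle.
Every edge lies on some cycle, so there are no bridges.

none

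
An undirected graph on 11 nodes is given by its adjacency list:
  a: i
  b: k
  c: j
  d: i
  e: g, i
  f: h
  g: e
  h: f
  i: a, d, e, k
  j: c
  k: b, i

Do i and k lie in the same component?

From i we can reach a, b, d, e, g, i, k, which includes k.

Yes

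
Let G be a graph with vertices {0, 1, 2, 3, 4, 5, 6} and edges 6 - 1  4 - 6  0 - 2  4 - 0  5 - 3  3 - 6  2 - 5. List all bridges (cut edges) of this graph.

1-6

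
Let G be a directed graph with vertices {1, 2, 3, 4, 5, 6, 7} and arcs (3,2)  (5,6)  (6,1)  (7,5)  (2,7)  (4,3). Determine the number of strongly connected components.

{1} is an SCC by itself.
{3} is an SCC by itself.
{4} is an SCC by itself.
{6} is an SCC by itself.
{7} is an SCC by itself.
(and 2 more singleton SCCs)
That gives 7 strongly connected components.

7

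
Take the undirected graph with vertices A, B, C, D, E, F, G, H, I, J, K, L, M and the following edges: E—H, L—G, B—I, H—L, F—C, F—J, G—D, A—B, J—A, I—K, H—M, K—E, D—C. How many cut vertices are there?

1

Removing H increases the component count from 1 to 2, so H is a cut vertex.
By contrast removing D leaves 1 component; it is not a cut vertex. No other vertex is a cut vertex either.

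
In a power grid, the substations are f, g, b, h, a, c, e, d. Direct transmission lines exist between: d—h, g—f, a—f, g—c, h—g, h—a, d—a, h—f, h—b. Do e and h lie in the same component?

No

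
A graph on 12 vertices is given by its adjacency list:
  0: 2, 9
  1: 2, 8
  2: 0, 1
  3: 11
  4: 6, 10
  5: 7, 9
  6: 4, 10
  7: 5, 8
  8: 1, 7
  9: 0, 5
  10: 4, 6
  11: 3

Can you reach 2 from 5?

Yes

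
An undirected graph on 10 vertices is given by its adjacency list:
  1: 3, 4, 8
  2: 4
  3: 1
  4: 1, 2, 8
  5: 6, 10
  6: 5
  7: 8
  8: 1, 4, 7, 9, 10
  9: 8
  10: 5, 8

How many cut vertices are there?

5

Removing 1 increases the component count from 1 to 2, so 1 is a cut vertex.
Removing 4 increases the component count from 1 to 2, so 4 is a cut vertex.
Removing 5 increases the component count from 1 to 2, so 5 is a cut vertex.
Likewise 8, 10 are cut vertices.
By contrast removing 7 leaves 1 component; it is not a cut vertex. No other vertex is a cut vertex either.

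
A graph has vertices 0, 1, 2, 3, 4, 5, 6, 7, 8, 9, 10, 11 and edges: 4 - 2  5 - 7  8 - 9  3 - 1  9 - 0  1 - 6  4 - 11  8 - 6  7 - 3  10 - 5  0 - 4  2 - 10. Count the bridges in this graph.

1

The edges on the cycle 8-9-0-4-2-10-5-7-3-1-6-8 are not bridges since each lies on that cycle.
But removing 11 - 4 disconnects 11 from 4 — this is a bridge.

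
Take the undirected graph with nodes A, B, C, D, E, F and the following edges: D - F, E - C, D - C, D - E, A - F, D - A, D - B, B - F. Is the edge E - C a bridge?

No

After removing E - C, the path E-D-C still connects them, so the edge is not a bridge.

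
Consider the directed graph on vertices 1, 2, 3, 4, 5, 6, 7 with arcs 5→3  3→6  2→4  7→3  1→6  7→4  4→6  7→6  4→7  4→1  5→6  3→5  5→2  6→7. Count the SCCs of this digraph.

1

{1, 2, 3, 4, 5, 6, 7} are all mutually reachable — one SCC of size 7.
That gives 1 strongly connected component.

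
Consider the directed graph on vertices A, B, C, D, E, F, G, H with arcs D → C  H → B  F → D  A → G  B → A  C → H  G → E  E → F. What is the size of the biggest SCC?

{A, B, C, D, E, F, G, H} are all mutually reachable — one SCC of size 8.
The largest has 8 vertices.

8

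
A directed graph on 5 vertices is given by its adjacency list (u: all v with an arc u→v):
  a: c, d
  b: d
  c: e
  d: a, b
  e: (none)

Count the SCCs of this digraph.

3

{a, b, d} are all mutually reachable — one SCC of size 3.
{c} is an SCC by itself.
{e} is an SCC by itself.
That gives 3 strongly connected components.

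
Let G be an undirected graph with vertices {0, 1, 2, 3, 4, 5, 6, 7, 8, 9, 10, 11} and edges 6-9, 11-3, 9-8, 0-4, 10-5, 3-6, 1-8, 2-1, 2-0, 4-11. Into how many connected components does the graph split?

3

7 is isolated — a component by itself.
Starting from 5 we can reach 5, 10. That is one component of size 2.
Starting from 0 we can reach 0, 1, 2, 3, 4, 6, 8, 9, 11. That is one component of size 9.
Total: 3 components.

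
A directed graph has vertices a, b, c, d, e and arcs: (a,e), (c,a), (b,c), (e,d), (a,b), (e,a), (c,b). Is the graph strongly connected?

There is no directed path from d to e, so the graph is not strongly connected.

No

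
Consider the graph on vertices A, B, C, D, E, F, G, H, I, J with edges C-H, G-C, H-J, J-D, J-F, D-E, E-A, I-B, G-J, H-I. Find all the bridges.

A-E, B-I, D-E, D-J, F-J, H-I

The edges on the cycle G-C-H-J-G are not bridges since each lies on that cycle.
But removing J-F disconnects J from F; removing I-B disconnects I from B; removing E-A disconnects E from A; removing J-D disconnects J from D — these are bridges.
In total 6 edges are bridges.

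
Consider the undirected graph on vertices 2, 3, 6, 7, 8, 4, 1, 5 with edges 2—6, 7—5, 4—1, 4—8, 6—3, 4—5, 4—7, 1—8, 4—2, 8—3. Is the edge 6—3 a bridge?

After removing 6—3, the path 6-2-4-8-3 still connects them, so the edge is not a bridge.

No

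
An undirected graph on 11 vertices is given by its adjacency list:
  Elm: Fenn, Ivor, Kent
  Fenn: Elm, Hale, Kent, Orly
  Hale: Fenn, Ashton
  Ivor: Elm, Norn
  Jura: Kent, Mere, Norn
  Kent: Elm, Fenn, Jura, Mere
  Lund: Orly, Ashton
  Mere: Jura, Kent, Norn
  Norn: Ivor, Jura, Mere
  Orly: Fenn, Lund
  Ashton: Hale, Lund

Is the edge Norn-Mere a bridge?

No

After removing Norn-Mere, the path Norn-Jura-Mere still connects them, so the edge is not a bridge.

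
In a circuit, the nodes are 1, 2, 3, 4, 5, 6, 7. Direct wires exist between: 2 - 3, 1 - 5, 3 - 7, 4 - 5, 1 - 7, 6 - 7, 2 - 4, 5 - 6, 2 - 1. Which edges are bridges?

The edges on the cycle 2-1-5-6-7-3-2 are not bridges since each lies on that cycle.
Every edge lies on some cycle, so there are no bridges.

none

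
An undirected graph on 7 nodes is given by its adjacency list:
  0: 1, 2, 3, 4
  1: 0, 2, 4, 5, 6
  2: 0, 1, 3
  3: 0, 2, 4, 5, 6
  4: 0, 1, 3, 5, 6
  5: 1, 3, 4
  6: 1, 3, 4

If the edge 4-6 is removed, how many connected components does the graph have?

4 and 6 are still connected via 4-1-6, so the component count stays at 1.

1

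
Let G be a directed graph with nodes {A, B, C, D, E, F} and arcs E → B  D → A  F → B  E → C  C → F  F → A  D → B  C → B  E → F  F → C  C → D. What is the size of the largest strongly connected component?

{C, F} are all mutually reachable — one SCC of size 2.
{B} is an SCC by itself.
{D} is an SCC by itself.
{E} is an SCC by itself.
{A} is an SCC by itself.
The largest has 2 vertices.

2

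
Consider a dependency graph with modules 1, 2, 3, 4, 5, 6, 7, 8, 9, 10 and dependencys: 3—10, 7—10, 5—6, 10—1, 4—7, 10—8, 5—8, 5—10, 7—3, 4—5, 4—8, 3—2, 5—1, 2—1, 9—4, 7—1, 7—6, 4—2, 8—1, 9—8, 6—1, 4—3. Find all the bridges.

none

The edges on the cycle 4-7-3-4 are not bridges since each lies on that cycle.
Every edge lies on some cycle, so there are no bridges.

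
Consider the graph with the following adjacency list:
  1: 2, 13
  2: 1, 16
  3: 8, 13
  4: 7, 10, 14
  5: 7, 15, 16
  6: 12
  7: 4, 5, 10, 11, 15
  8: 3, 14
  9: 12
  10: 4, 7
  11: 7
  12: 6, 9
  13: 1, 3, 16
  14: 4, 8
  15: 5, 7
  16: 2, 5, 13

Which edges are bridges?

11-7, 12-6, 12-9

The edges on the cycle 5-16-13-3-8-14-4-10-7-5 are not bridges since each lies on that cycle.
But removing 9-12 disconnects 9 from 12; removing 12-6 disconnects 12 from 6; removing 11-7 disconnects 11 from 7 — these are bridges.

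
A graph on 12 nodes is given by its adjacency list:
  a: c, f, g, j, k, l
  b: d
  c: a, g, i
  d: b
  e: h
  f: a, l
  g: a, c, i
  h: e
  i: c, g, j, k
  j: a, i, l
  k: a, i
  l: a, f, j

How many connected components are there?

3

Starting from e we can reach e, h. That is one component of size 2.
Starting from b we can reach b, d. That is one component of size 2.
Starting from a we can reach a, c, f, g, i, j, k, l. That is one component of size 8.
Total: 3 components.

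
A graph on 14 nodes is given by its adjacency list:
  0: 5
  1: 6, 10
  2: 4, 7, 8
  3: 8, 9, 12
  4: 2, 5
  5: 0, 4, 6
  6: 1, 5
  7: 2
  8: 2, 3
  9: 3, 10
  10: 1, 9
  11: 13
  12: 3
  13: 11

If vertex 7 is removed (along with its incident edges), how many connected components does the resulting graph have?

With 7 gone, the remaining components are: {11, 13}; {0, 1, 2, 3, 4, 5, 6, 8, 9, 10, 12}.
That is 2 components.

2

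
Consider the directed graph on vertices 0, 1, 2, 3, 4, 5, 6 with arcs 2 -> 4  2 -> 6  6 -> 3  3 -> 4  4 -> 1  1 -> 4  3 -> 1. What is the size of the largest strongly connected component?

2

{1, 4} are all mutually reachable — one SCC of size 2.
{3} is an SCC by itself.
{6} is an SCC by itself.
{2} is an SCC by itself.
{0} is an SCC by itself.
(and 1 more singleton SCC)
The largest has 2 vertices.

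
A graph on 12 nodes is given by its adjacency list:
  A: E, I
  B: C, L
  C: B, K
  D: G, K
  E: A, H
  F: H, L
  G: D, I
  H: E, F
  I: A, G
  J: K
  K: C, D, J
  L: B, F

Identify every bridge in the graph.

The edges on the cycle I-A-E-H-F-L-B-C-K-D-G-I are not bridges since each lies on that cycle.
But removing K-J disconnects K from J — this is a bridge.

J-K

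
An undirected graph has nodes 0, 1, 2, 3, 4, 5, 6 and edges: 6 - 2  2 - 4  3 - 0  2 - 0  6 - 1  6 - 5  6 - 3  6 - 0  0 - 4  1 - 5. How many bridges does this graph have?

0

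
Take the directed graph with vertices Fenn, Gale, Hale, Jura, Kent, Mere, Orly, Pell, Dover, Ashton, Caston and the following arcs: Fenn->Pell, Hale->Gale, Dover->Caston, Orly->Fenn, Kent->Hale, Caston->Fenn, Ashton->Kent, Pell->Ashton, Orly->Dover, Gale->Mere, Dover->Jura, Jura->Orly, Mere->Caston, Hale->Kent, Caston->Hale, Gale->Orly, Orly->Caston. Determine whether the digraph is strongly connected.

Yes

From Mere we can reach every vertex (Fenn, Gale, Hale, Jura, Kent, Mere, Orly, Pell, Dover, Ashton, Caston), and every vertex can reach Mere (Fenn, Gale, Hale, Jura, Kent, Mere, Orly, Pell, Dover, Ashton, Caston). So the whole graph is one strongly connected component.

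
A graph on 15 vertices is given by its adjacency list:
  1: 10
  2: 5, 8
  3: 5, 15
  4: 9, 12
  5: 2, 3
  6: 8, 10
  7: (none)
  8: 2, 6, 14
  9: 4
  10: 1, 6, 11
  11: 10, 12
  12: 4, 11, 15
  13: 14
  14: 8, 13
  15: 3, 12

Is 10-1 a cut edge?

Yes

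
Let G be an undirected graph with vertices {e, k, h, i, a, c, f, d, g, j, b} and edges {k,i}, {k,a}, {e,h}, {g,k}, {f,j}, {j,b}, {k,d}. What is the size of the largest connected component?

5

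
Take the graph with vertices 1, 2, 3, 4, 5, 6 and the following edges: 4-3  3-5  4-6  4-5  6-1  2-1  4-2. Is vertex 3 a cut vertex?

No

Deleting 3 leaves 1 component (was 1) (its neighbors 4, 5 remain connected to each other), so 3 is not a cut vertex.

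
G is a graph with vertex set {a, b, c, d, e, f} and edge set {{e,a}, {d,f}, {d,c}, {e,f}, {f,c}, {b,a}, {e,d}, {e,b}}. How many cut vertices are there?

Removing e increases the component count from 1 to 2, so e is a cut vertex.
By contrast removing c leaves 1 component; it is not a cut vertex. No other vertex is a cut vertex either.

1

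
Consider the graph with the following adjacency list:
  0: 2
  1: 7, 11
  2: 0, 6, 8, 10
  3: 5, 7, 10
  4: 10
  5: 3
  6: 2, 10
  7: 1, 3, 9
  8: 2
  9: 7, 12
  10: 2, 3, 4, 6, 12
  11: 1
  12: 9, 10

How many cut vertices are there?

Removing 1 increases the component count from 1 to 2, so 1 is a cut vertex.
Removing 2 increases the component count from 1 to 3, so 2 is a cut vertex.
Removing 3 increases the component count from 1 to 2, so 3 is a cut vertex.
Likewise 7, 10 are cut vertices.
By contrast removing 6 leaves 1 component; it is not a cut vertex. No other vertex is a cut vertex either.

5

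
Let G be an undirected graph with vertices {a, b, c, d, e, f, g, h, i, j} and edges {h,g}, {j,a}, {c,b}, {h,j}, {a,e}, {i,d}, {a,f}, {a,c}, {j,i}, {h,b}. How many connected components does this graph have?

1

Starting from a we can reach a, b, c, d, e, f, g, h, i, j. That is one component of size 10.
Total: 1 component.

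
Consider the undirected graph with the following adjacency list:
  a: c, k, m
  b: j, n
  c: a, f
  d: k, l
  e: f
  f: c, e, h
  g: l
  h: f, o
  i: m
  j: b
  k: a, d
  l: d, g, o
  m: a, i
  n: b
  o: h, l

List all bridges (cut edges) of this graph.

a-m, b-j, b-n, e-f, g-l, i-m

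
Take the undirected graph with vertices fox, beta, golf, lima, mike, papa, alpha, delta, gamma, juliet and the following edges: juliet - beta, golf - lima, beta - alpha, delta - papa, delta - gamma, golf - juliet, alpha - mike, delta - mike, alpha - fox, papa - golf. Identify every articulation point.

Removing golf increases the component count from 1 to 2, so golf is a cut vertex.
Removing alpha increases the component count from 1 to 2, so alpha is a cut vertex.
Removing delta increases the component count from 1 to 2, so delta is a cut vertex.
By contrast removing mike leaves 1 component; it is not a cut vertex. No other vertex is a cut vertex either.

golf, alpha, delta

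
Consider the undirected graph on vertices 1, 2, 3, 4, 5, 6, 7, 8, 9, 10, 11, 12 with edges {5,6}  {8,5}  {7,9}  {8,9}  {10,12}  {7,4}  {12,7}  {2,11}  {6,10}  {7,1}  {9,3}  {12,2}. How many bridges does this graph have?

The edges on the cycle 8-5-6-10-12-7-9-8 are not bridges since each lies on that cycle.
But removing 1-7 disconnects 1 from 7; removing 11-2 disconnects 11 from 2; removing 3-9 disconnects 3 from 9; removing 4-7 disconnects 4 from 7 — these are bridges.
In total 5 edges are bridges.

5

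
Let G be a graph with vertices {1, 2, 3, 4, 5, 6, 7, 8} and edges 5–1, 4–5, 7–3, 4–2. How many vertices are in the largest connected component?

4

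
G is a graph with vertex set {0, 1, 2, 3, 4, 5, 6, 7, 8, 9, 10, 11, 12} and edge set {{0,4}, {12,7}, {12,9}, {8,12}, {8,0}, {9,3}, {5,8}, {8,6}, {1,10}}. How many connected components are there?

4

11 is isolated — a component by itself.
2 is isolated — a component by itself.
Starting from 1 we can reach 1, 10. That is one component of size 2.
Starting from 0 we can reach 0, 3, 4, 5, 6, 7, 8, 9, 12. That is one component of size 9.
Total: 4 components.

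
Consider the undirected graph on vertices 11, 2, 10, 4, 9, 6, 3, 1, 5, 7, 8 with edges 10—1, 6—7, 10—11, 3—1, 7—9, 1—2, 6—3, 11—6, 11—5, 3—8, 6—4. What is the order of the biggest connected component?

Starting from 1 we can reach 1, 2, 3, 4, 5, 6, 7, 8, 9, 10, 11. That is one component of size 11.
The largest has 11 vertices.

11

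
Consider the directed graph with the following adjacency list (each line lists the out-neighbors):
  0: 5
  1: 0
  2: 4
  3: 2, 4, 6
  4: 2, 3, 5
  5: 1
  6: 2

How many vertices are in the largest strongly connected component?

4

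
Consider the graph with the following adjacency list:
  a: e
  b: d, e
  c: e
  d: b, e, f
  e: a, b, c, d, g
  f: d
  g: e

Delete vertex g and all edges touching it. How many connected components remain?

With g gone, the remaining components are: {a, b, c, d, e, f}.
That is 1 component.

1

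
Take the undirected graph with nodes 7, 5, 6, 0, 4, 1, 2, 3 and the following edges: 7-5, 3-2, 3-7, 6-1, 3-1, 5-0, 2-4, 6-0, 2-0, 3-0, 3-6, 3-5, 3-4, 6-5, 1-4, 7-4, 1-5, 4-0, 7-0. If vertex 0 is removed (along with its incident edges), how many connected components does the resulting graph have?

With 0 gone, the remaining components are: {1, 2, 3, 4, 5, 6, 7}.
That is 1 component.

1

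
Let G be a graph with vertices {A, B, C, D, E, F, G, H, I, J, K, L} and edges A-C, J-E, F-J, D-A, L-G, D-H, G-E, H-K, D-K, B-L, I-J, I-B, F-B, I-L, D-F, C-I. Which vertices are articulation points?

D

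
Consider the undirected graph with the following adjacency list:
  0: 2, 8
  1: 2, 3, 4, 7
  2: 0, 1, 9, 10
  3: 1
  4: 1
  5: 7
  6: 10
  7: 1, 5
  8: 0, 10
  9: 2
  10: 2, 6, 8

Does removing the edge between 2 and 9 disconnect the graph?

Yes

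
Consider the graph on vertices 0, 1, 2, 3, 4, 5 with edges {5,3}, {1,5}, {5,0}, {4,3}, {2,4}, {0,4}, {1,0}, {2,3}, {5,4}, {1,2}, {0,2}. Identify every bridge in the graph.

The edges on the cycle 1-5-0-4-3-2-1 are not bridges since each lies on that cycle.
Every edge lies on some cycle, so there are no bridges.

none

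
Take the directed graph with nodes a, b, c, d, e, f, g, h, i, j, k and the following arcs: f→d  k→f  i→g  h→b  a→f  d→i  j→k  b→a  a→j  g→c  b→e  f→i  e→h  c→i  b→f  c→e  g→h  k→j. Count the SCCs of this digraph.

{a, b, c, d, e, f, g, h, i, j, k} are all mutually reachable — one SCC of size 11.
That gives 1 strongly connected component.

1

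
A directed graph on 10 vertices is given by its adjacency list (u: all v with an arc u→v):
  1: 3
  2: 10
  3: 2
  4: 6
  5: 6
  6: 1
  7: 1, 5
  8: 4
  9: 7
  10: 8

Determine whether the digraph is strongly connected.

No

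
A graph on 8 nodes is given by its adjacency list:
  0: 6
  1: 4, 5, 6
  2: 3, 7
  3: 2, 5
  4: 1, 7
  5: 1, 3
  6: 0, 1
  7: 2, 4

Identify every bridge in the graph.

0-6, 1-6

The edges on the cycle 7-2-3-5-1-4-7 are not bridges since each lies on that cycle.
But removing 6-0 disconnects 6 from 0; removing 1-6 disconnects 1 from 6 — these are bridges.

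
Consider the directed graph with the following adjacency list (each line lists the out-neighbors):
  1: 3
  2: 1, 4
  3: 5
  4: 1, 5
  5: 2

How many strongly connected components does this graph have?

{1, 2, 3, 4, 5} are all mutually reachable — one SCC of size 5.
That gives 1 strongly connected component.

1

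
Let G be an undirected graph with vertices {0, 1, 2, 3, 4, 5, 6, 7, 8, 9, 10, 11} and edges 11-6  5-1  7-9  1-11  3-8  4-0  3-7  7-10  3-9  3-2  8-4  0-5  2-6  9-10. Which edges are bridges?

The edges on the cycle 3-8-4-0-5-1-11-6-2-3 are not bridges since each lies on that cycle.
Every edge lies on some cycle, so there are no bridges.

none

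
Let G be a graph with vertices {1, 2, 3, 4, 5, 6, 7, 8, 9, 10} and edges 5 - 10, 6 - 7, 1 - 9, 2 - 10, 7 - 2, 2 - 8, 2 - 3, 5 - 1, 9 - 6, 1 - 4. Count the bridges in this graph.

The edges on the cycle 5-1-9-6-7-2-10-5 are not bridges since each lies on that cycle.
But removing 3 - 2 disconnects 3 from 2; removing 1 - 4 disconnects 1 from 4; removing 2 - 8 disconnects 2 from 8 — these are bridges.
That makes 3 bridges.

3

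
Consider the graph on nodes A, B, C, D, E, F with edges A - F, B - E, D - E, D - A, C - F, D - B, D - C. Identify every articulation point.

D

Removing D increases the component count from 1 to 2, so D is a cut vertex.
By contrast removing F leaves 1 component; it is not a cut vertex. No other vertex is a cut vertex either.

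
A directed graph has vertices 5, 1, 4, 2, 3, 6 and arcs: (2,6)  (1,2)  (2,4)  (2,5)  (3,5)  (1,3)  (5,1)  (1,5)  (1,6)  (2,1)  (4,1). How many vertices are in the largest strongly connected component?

{1, 2, 3, 4, 5} are all mutually reachable — one SCC of size 5.
{6} is an SCC by itself.
The largest has 5 vertices.

5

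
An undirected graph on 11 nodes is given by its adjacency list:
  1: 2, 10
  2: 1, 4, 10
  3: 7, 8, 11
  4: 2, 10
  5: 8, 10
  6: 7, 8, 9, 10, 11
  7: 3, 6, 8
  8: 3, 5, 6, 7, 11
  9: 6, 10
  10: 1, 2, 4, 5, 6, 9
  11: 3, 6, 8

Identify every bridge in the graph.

none

The edges on the cycle 8-7-3-8 are not bridges since each lies on that cycle.
Every edge lies on some cycle, so there are no bridges.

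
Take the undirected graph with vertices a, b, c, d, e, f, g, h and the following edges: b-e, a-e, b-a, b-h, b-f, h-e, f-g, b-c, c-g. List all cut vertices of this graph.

Removing b increases the component count from 2 to 3, so b is a cut vertex.
By contrast removing a leaves 2 components; it is not a cut vertex. No other vertex is a cut vertex either.

b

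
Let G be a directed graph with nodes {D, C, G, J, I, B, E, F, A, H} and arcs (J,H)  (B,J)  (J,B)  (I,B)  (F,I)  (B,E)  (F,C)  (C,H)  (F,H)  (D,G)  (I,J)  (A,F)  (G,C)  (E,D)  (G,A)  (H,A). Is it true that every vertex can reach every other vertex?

From H we can reach every vertex (A, B, C, D, E, F, G, H, I, J), and every vertex can reach H (A, B, C, D, E, F, G, H, I, J). So the whole graph is one strongly connected component.

Yes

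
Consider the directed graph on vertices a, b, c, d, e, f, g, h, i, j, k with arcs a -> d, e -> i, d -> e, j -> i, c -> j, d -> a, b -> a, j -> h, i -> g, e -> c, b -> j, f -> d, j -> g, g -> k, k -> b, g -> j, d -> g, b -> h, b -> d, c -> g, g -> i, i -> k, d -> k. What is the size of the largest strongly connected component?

9

{a, b, c, d, e, g, i, j, k} are all mutually reachable — one SCC of size 9.
{f} is an SCC by itself.
{h} is an SCC by itself.
The largest has 9 vertices.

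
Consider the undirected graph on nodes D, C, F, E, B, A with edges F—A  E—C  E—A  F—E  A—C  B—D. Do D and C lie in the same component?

The component containing D is {B, D}, and C is not in it.

No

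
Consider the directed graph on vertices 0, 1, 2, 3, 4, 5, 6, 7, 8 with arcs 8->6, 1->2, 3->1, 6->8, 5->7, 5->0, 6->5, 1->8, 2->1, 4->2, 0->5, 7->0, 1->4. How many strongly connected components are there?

4

{0, 5, 7} are all mutually reachable — one SCC of size 3.
{1, 2, 4} are all mutually reachable — one SCC of size 3.
{6, 8} are all mutually reachable — one SCC of size 2.
{3} is an SCC by itself.
That gives 4 strongly connected components.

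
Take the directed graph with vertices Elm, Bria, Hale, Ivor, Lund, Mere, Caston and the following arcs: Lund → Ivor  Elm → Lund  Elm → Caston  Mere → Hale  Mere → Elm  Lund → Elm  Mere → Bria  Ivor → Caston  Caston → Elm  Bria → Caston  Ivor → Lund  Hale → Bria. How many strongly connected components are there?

{Elm, Ivor, Lund, Caston} are all mutually reachable — one SCC of size 4.
{Mere} is an SCC by itself.
{Hale} is an SCC by itself.
{Bria} is an SCC by itself.
That gives 4 strongly connected components.

4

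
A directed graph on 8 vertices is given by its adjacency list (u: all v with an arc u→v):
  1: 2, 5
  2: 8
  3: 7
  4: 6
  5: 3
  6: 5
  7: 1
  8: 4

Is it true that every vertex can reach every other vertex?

From 7 we can reach every vertex (1, 2, 3, 4, 5, 6, 7, 8), and every vertex can reach 7 (1, 2, 3, 4, 5, 6, 7, 8). So the whole graph is one strongly connected component.

Yes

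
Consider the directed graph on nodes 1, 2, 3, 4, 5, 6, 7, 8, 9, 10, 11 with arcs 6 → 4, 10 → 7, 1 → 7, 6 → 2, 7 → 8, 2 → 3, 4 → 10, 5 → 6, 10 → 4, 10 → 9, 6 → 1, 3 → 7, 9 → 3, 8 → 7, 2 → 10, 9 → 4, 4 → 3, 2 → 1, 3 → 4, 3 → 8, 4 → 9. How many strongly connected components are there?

7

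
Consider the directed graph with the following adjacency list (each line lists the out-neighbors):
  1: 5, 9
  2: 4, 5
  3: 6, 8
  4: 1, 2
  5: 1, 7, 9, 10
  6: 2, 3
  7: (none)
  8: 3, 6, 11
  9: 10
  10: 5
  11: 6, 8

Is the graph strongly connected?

No

There is no directed path from 1 to 4, so the graph is not strongly connected.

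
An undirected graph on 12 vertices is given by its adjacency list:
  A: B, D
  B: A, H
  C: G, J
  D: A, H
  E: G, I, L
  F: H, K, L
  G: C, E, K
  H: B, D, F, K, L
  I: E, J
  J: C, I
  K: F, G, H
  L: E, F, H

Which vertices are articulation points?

H

Removing H increases the component count from 1 to 2, so H is a cut vertex.
By contrast removing D leaves 1 component; it is not a cut vertex. No other vertex is a cut vertex either.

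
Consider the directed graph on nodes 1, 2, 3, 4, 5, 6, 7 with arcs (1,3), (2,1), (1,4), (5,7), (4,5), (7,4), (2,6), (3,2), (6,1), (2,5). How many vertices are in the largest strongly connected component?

{1, 2, 3, 6} are all mutually reachable — one SCC of size 4.
{4, 5, 7} are all mutually reachable — one SCC of size 3.
The largest has 4 vertices.

4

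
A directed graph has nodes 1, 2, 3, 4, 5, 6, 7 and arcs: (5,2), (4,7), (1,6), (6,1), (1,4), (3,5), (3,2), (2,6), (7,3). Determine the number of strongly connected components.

1

{1, 2, 3, 4, 5, 6, 7} are all mutually reachable — one SCC of size 7.
That gives 1 strongly connected component.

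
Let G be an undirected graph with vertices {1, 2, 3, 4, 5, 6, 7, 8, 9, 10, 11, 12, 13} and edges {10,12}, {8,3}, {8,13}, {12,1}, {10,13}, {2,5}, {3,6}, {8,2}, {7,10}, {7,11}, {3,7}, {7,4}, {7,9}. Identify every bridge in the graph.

1-12, 10-12, 11-7, 2-5, 2-8, 3-6, 4-7, 7-9

The edges on the cycle 8-3-7-10-13-8 are not bridges since each lies on that cycle.
But removing 5 - 2 disconnects 5 from 2; removing 12 - 1 disconnects 12 from 1; removing 7 - 9 disconnects 7 from 9; removing 8 - 2 disconnects 8 from 2 — these are bridges.
In total 8 edges are bridges.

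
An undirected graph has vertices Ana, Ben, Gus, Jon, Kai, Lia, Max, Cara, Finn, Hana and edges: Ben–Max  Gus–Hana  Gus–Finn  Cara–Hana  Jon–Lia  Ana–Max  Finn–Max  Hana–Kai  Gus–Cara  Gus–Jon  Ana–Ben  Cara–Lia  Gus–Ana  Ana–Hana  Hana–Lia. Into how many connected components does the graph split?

Starting from Ana we can reach Ana, Ben, Gus, Jon, Kai, Lia, Max, Cara, Finn, Hana. That is one component of size 10.
Total: 1 component.

1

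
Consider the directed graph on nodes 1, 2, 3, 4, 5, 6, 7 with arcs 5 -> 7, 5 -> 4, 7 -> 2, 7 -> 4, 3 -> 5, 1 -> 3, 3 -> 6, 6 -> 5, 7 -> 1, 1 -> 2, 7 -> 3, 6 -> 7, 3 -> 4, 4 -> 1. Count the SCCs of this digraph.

2

{1, 3, 4, 5, 6, 7} are all mutually reachable — one SCC of size 6.
{2} is an SCC by itself.
That gives 2 strongly connected components.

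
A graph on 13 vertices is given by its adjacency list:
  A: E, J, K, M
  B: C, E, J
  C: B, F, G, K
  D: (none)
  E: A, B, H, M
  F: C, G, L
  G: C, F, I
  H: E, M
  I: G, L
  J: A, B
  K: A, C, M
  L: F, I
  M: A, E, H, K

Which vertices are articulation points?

C

Removing C increases the component count from 2 to 3, so C is a cut vertex.
By contrast removing A leaves 2 components; it is not a cut vertex. No other vertex is a cut vertex either.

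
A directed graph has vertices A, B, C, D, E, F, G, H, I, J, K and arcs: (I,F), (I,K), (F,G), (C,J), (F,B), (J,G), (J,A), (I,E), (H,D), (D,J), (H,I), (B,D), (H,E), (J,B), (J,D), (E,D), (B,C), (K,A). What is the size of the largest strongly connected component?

4

{B, C, D, J} are all mutually reachable — one SCC of size 4.
{K} is an SCC by itself.
{I} is an SCC by itself.
{G} is an SCC by itself.
{E} is an SCC by itself.
(and 3 more singleton SCCs)
The largest has 4 vertices.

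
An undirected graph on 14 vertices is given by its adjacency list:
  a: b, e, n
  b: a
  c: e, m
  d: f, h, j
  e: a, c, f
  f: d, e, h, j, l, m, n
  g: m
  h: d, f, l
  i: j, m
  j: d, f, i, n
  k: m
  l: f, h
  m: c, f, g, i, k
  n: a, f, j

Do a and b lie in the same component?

From a we can reach a, b, c, d, e, f, g, h, i, j, k, l, m, n, which includes b.

Yes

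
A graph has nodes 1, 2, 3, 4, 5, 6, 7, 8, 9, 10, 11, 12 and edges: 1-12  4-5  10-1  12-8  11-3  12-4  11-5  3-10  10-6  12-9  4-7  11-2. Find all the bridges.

10-6, 11-2, 12-8, 12-9, 4-7

The edges on the cycle 11-3-10-1-12-4-5-11 are not bridges since each lies on that cycle.
But removing 11-2 disconnects 11 from 2; removing 7-4 disconnects 7 from 4; removing 6-10 disconnects 6 from 10; removing 9-12 disconnects 9 from 12 — these are bridges.
In total 5 edges are bridges.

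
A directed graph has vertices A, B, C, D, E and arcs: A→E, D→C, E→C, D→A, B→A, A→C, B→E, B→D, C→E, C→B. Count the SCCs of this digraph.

1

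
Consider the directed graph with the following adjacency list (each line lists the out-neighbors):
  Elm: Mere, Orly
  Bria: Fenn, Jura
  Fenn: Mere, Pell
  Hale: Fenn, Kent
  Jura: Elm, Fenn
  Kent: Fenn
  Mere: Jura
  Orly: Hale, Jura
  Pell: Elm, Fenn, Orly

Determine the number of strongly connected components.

2

{Elm, Fenn, Hale, Jura, Kent, Mere, Orly, Pell} are all mutually reachable — one SCC of size 8.
{Bria} is an SCC by itself.
That gives 2 strongly connected components.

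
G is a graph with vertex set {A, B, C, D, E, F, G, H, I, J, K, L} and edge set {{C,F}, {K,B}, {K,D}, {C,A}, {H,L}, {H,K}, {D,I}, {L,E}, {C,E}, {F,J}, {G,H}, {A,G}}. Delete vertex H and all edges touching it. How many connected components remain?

With H gone, the remaining components are: {B, D, I, K}; {A, C, E, F, G, J, L}.
That is 2 components.

2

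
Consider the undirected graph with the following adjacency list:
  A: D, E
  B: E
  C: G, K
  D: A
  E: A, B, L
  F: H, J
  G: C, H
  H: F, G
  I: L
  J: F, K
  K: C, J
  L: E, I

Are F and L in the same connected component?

The component containing F is {C, F, G, H, J, K}, and L is not in it.

No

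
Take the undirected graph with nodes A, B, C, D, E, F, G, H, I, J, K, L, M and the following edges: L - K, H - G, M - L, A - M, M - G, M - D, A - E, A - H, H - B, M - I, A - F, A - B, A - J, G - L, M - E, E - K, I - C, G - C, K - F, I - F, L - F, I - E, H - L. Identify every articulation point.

A, M

Removing A increases the component count from 1 to 2, so A is a cut vertex.
Removing M increases the component count from 1 to 2, so M is a cut vertex.
By contrast removing J leaves 1 component; it is not a cut vertex. No other vertex is a cut vertex either.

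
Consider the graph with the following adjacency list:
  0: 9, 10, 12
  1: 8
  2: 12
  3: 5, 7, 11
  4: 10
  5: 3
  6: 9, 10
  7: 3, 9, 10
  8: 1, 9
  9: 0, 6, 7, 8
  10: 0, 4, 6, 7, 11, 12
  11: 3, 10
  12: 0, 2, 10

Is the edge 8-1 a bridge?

Removing 8-1 leaves no path between 8 and 1: the component count goes from 1 to 2. So it is a bridge.

Yes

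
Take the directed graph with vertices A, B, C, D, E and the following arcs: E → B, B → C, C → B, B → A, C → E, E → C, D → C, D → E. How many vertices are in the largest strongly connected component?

3

{B, C, E} are all mutually reachable — one SCC of size 3.
{D} is an SCC by itself.
{A} is an SCC by itself.
The largest has 3 vertices.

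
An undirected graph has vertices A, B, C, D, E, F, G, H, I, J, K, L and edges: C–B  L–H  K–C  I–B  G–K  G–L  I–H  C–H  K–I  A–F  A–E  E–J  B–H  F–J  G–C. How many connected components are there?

3

D is isolated — a component by itself.
Starting from A we can reach A, E, F, J. That is one component of size 4.
Starting from B we can reach B, C, G, H, I, K, L. That is one component of size 7.
Total: 3 components.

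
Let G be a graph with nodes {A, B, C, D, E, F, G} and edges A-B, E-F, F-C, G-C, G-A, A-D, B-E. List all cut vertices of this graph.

A

Removing A increases the component count from 1 to 2, so A is a cut vertex.
By contrast removing G leaves 1 component; it is not a cut vertex. No other vertex is a cut vertex either.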